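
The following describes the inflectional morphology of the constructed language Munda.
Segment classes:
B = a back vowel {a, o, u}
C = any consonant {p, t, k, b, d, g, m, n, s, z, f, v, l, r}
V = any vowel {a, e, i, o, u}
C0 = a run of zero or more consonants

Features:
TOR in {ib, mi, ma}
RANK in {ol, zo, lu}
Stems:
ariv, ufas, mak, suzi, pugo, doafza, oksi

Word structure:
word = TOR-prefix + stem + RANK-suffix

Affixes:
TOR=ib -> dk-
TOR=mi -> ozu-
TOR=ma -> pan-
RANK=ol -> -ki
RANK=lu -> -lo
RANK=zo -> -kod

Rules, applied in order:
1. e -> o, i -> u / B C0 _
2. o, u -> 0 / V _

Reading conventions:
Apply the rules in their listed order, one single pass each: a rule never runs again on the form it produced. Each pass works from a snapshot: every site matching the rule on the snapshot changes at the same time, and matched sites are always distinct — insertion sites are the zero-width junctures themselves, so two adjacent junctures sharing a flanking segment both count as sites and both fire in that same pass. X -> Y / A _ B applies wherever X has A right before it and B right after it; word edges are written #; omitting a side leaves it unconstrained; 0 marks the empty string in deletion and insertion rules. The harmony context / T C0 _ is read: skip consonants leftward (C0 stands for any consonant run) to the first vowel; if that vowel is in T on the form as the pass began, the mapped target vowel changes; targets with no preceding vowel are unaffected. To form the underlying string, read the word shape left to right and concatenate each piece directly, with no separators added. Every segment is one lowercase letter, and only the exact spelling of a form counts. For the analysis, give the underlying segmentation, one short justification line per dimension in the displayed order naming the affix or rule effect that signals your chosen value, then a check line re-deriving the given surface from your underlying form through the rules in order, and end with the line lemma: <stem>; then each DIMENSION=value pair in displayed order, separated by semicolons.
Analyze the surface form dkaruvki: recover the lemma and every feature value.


underlying: dk-ariv-ki
TOR=ib - signalled by the affix dk-
RANK=ol - signalled by the affix -ki
check: dkarivki -> dkaruvki -> dkaruvki
lemma: ariv; TOR=ib; RANK=ol


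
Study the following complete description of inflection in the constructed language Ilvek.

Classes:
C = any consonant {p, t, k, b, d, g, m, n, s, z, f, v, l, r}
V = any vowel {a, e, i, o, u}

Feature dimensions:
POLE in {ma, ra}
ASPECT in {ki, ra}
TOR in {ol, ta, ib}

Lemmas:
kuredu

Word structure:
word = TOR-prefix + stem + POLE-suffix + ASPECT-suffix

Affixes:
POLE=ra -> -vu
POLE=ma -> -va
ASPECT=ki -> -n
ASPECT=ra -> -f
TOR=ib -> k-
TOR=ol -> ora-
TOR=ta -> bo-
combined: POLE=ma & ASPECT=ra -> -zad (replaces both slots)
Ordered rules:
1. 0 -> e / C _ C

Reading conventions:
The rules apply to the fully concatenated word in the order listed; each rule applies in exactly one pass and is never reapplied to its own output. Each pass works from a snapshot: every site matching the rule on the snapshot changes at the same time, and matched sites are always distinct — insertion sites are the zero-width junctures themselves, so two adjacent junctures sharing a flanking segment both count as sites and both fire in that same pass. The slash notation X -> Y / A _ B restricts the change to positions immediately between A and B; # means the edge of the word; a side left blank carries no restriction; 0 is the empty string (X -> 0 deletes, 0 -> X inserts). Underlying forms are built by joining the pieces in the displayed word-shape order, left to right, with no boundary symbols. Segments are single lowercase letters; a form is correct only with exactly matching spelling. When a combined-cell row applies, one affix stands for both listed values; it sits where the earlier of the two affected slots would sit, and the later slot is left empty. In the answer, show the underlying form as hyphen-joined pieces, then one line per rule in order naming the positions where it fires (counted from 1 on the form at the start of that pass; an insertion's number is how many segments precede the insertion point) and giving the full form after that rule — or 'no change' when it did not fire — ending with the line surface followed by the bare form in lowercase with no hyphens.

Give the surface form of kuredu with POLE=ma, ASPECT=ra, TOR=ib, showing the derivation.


underlying: k-kuredu-zad
1. 0 -> e / C _ C: inserts after position(s) 1: kekureduzad
surface: kekureduzad


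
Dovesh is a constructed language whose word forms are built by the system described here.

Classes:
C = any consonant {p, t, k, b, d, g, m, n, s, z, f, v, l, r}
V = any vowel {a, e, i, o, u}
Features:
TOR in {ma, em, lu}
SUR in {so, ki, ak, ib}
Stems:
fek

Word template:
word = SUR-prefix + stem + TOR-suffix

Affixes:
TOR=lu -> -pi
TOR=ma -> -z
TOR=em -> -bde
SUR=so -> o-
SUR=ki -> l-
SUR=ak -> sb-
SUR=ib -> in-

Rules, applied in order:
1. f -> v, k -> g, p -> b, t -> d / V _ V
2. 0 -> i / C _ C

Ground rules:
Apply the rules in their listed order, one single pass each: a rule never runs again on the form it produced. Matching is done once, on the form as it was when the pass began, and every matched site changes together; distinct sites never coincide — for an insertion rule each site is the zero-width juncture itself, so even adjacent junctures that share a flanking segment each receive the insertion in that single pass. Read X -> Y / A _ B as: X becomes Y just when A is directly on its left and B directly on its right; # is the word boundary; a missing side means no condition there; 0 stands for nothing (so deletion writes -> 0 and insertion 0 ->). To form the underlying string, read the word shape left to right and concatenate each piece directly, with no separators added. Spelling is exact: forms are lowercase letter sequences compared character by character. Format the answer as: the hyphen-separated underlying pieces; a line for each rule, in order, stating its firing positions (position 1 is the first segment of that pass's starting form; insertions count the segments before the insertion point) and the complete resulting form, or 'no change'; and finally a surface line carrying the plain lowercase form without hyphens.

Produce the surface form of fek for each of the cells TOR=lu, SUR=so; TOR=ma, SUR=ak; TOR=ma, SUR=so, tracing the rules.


cell TOR=lu, SUR=so:
underlying: o-fek-pi
1. f -> v, k -> g, p -> b, t -> d / V _ V: fires at position(s) 2: ovekpi
2. 0 -> i / C _ C: inserts after position(s) 4: ovekipi
surface: ovekipi

cell TOR=ma, SUR=ak:
underlying: sb-fek-z
1. f -> v, k -> g, p -> b, t -> d / V _ V: no change
2. 0 -> i / C _ C: inserts after position(s) 1, 2, 5: sibifekiz
surface: sibifekiz

cell TOR=ma, SUR=so:
underlying: o-fek-z
1. f -> v, k -> g, p -> b, t -> d / V _ V: fires at position(s) 2: ovekz
2. 0 -> i / C _ C: inserts after position(s) 4: ovekiz
surface: ovekiz


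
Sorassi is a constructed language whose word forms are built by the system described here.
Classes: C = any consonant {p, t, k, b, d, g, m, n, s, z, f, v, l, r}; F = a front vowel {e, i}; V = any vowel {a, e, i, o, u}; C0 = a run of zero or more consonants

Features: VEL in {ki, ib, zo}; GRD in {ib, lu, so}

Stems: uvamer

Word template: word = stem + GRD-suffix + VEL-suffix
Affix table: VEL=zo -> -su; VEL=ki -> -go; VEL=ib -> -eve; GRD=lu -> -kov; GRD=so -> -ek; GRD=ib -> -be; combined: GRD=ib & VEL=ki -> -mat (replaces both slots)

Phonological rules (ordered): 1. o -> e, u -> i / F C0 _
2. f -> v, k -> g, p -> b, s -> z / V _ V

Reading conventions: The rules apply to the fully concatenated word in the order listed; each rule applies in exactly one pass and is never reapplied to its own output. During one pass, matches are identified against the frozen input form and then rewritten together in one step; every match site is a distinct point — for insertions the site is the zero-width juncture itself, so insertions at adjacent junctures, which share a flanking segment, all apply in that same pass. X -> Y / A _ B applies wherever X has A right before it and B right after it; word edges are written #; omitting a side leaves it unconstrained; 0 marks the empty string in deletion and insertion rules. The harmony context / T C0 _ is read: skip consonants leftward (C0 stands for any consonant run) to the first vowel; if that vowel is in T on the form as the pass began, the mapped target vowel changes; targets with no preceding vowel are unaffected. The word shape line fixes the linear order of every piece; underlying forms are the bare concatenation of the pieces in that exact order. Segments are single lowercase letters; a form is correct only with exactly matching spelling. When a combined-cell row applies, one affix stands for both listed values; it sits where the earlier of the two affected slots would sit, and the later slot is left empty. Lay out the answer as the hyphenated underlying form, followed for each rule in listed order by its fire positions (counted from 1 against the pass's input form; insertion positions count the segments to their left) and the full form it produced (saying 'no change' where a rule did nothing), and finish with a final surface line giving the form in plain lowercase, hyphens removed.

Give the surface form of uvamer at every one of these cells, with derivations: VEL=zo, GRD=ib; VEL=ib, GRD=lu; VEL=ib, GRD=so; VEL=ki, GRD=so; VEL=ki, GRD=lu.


cell VEL=zo, GRD=ib:
underlying: uvamer-be-su
1. o -> e, u -> i / F C0 _: fires at position(s) 10: uvamerbesi
2. f -> v, k -> g, p -> b, s -> z / V _ V: fires at position(s) 9: uvamerbezi
surface: uvamerbezi

cell VEL=ib, GRD=lu:
underlying: uvamer-kov-eve
1. o -> e, u -> i / F C0 _: fires at position(s) 8: uvamerkeveve
2. f -> v, k -> g, p -> b, s -> z / V _ V: no change
surface: uvamerkeveve

cell VEL=ib, GRD=so:
underlying: uvamer-ek-eve
1. o -> e, u -> i / F C0 _: no change
2. f -> v, k -> g, p -> b, s -> z / V _ V: fires at position(s) 8: uvameregeve
surface: uvameregeve

cell VEL=ki, GRD=so:
underlying: uvamer-ek-go
1. o -> e, u -> i / F C0 _: fires at position(s) 10: uvamerekge
2. f -> v, k -> g, p -> b, s -> z / V _ V: no change
surface: uvamerekge

cell VEL=ki, GRD=lu:
underlying: uvamer-kov-go
1. o -> e, u -> i / F C0 _: fires at position(s) 8: uvamerkevgo
2. f -> v, k -> g, p -> b, s -> z / V _ V: no change
surface: uvamerkevgo


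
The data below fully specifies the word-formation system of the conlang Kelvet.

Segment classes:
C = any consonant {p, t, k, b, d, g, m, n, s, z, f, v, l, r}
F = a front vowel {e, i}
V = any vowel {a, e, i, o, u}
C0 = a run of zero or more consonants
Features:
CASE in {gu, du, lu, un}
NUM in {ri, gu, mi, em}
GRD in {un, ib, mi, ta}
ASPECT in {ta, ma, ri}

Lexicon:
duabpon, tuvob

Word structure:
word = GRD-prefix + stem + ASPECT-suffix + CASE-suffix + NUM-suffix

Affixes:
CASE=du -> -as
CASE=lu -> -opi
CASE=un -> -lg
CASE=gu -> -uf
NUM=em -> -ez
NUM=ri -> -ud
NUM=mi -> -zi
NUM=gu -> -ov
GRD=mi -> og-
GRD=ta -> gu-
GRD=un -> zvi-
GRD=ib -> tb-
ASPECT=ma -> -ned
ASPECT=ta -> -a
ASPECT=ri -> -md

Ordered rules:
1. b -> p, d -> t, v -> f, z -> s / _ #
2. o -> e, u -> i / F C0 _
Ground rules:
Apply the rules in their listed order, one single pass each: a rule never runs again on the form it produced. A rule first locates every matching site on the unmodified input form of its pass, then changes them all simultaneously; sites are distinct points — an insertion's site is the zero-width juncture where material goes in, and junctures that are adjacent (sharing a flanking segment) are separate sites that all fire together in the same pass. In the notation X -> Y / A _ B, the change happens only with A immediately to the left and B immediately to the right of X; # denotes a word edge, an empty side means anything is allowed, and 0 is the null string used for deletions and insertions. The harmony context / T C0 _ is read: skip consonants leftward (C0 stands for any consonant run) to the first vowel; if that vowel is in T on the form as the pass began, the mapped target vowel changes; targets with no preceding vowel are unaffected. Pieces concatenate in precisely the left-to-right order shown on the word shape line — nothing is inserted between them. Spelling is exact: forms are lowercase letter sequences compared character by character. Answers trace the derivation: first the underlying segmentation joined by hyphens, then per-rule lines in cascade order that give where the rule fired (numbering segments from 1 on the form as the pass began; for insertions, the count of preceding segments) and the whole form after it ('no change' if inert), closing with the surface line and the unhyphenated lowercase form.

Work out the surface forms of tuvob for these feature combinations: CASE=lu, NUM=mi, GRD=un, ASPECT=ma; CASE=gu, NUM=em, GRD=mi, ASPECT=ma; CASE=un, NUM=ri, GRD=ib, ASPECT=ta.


cell CASE=lu, NUM=mi, GRD=un, ASPECT=ma:
underlying: zvi-tuvob-ned-opi-zi
1. b -> p, d -> t, v -> f, z -> s / _ #: no change
2. o -> e, u -> i / F C0 _: fires at position(s) 5, 12: zvitivobnedepizi
surface: zvitivobnedepizi

cell CASE=gu, NUM=em, GRD=mi, ASPECT=ma:
underlying: og-tuvob-ned-uf-ez
1. b -> p, d -> t, v -> f, z -> s / _ #: fires at position(s) 14: ogtuvobnedufes
2. o -> e, u -> i / F C0 _: fires at position(s) 11: ogtuvobnedifes
surface: ogtuvobnedifes

cell CASE=un, NUM=ri, GRD=ib, ASPECT=ta:
underlying: tb-tuvob-a-lg-ud
1. b -> p, d -> t, v -> f, z -> s / _ #: fires at position(s) 12: tbtuvobalgut
2. o -> e, u -> i / F C0 _: no change
surface: tbtuvobalgut


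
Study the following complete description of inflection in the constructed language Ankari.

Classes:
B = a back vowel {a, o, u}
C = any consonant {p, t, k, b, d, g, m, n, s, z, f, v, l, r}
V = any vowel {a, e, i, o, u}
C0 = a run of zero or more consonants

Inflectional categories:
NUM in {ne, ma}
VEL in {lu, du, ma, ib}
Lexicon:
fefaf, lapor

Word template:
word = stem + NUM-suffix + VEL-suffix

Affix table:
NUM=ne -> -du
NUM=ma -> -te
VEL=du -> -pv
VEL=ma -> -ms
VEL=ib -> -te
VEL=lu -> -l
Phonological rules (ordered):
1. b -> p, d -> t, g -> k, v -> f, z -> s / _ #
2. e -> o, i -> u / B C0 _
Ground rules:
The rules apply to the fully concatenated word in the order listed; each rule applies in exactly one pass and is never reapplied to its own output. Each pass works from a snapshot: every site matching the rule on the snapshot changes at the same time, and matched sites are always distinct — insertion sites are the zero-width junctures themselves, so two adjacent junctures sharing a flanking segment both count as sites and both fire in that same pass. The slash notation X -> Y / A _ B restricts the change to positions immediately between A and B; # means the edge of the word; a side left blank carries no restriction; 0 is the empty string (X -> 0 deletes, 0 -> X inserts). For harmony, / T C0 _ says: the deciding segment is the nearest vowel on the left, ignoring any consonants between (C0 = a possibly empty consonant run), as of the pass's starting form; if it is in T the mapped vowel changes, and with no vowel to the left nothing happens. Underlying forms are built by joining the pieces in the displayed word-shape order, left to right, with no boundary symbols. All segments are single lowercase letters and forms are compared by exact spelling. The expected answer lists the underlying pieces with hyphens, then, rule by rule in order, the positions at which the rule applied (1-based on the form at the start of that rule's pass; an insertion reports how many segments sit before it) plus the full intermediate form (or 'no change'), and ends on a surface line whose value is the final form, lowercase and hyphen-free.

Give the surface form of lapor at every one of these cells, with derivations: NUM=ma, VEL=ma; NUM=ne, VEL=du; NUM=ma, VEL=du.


cell NUM=ma, VEL=ma:
underlying: lapor-te-ms
1. b -> p, d -> t, g -> k, v -> f, z -> s / _ #: no change
2. e -> o, i -> u / B C0 _: fires at position(s) 7: laportoms
surface: laportoms

cell NUM=ne, VEL=du:
underlying: lapor-du-pv
1. b -> p, d -> t, g -> k, v -> f, z -> s / _ #: fires at position(s) 9: lapordupf
2. e -> o, i -> u / B C0 _: no change
surface: lapordupf

cell NUM=ma, VEL=du:
underlying: lapor-te-pv
1. b -> p, d -> t, g -> k, v -> f, z -> s / _ #: fires at position(s) 9: laportepf
2. e -> o, i -> u / B C0 _: fires at position(s) 7: laportopf
surface: laportopf


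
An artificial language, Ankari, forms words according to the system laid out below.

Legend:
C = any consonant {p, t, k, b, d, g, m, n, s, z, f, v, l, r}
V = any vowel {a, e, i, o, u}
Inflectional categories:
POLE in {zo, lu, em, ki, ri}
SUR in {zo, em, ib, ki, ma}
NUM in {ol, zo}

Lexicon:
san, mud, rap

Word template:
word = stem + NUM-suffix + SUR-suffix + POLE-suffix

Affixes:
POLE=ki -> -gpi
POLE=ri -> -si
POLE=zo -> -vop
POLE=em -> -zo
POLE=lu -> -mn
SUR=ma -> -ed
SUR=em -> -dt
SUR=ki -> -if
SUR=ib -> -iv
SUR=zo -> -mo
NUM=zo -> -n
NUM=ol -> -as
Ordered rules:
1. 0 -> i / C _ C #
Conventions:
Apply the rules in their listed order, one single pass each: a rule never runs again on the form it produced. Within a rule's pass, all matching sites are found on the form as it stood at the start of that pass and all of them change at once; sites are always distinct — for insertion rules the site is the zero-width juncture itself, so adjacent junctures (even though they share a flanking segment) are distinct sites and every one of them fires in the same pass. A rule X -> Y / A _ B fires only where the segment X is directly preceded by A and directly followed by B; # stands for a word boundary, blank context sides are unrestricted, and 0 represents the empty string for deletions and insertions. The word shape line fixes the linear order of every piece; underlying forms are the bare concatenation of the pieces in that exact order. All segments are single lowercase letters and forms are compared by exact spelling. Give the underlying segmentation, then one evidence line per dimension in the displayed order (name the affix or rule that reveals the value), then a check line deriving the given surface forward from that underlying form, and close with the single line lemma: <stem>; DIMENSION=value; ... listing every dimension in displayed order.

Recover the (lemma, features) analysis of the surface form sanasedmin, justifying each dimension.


underlying: san-as-ed-mn
POLE=lu - signalled by the affix -mn
SUR=ma - signalled by the affix -ed
NUM=ol - signalled by the affix -as
check: sanasedmn -> sanasedmin
lemma: san; POLE=lu; SUR=ma; NUM=ol


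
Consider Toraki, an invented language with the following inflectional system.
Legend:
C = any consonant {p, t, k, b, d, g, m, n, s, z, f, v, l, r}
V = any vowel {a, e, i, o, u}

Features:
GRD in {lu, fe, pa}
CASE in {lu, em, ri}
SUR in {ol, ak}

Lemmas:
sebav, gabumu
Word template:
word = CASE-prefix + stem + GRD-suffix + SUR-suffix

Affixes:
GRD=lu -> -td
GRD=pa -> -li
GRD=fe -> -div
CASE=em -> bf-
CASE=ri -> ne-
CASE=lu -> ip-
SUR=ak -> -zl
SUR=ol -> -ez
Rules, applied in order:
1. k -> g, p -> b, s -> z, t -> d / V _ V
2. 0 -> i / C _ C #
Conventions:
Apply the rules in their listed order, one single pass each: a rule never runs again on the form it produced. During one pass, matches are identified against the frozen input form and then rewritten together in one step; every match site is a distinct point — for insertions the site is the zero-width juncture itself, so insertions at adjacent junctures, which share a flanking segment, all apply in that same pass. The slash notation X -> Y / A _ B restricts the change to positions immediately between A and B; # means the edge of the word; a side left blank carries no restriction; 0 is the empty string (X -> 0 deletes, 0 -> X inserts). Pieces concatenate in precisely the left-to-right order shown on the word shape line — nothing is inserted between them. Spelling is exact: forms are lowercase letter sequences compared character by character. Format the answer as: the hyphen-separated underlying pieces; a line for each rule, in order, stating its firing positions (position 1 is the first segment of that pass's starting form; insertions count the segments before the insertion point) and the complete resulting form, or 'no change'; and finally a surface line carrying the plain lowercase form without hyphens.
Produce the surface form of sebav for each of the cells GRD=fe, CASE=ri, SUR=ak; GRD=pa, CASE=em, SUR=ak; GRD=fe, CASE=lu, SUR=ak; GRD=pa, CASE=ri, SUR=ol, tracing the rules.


cell GRD=fe, CASE=ri, SUR=ak:
underlying: ne-sebav-div-zl
1. k -> g, p -> b, s -> z, t -> d / V _ V: fires at position(s) 3: nezebavdivzl
2. 0 -> i / C _ C #: inserts after position(s) 11: nezebavdivzil
surface: nezebavdivzil

cell GRD=pa, CASE=em, SUR=ak:
underlying: bf-sebav-li-zl
1. k -> g, p -> b, s -> z, t -> d / V _ V: no change
2. 0 -> i / C _ C #: inserts after position(s) 10: bfsebavlizil
surface: bfsebavlizil

cell GRD=fe, CASE=lu, SUR=ak:
underlying: ip-sebav-div-zl
1. k -> g, p -> b, s -> z, t -> d / V _ V: no change
2. 0 -> i / C _ C #: inserts after position(s) 11: ipsebavdivzil
surface: ipsebavdivzil

cell GRD=pa, CASE=ri, SUR=ol:
underlying: ne-sebav-li-ez
1. k -> g, p -> b, s -> z, t -> d / V _ V: fires at position(s) 3: nezebavliez
2. 0 -> i / C _ C #: no change
surface: nezebavliez


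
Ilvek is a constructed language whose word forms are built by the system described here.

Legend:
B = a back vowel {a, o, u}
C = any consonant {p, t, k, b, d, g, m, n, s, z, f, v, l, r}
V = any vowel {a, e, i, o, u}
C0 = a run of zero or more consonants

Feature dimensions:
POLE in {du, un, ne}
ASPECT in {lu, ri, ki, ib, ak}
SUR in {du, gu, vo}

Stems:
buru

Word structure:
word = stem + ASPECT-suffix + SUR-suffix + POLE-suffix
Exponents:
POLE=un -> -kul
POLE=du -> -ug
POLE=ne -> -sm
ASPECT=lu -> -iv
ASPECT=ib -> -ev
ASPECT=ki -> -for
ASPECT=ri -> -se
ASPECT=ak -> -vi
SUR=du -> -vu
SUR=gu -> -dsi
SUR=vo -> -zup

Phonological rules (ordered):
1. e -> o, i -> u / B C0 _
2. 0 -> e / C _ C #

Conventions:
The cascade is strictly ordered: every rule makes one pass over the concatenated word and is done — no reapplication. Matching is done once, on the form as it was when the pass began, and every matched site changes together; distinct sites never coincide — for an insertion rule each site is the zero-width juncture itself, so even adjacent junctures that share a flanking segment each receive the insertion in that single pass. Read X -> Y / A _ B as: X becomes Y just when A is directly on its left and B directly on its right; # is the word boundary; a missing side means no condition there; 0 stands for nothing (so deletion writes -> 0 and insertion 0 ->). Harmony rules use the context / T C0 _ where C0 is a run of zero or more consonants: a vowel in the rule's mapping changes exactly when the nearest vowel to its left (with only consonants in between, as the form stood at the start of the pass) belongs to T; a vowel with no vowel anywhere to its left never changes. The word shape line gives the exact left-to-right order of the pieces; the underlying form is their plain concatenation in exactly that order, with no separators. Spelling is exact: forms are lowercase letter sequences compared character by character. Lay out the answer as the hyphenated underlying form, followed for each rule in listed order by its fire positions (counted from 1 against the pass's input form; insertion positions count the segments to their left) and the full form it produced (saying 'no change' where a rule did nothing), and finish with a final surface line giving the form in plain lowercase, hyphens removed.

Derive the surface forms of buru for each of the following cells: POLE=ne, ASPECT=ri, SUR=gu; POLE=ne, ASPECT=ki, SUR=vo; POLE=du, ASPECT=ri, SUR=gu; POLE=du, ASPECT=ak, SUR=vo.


cell POLE=ne, ASPECT=ri, SUR=gu:
underlying: buru-se-dsi-sm
1. e -> o, i -> u / B C0 _: fires at position(s) 6: burusodsism
2. 0 -> e / C _ C #: inserts after position(s) 10: burusodsisem
surface: burusodsisem

cell POLE=ne, ASPECT=ki, SUR=vo:
underlying: buru-for-zup-sm
1. e -> o, i -> u / B C0 _: no change
2. 0 -> e / C _ C #: inserts after position(s) 11: buruforzupsem
surface: buruforzupsem

cell POLE=du, ASPECT=ri, SUR=gu:
underlying: buru-se-dsi-ug
1. e -> o, i -> u / B C0 _: fires at position(s) 6: burusodsiug
2. 0 -> e / C _ C #: no change
surface: burusodsiug

cell POLE=du, ASPECT=ak, SUR=vo:
underlying: buru-vi-zup-ug
1. e -> o, i -> u / B C0 _: fires at position(s) 6: buruvuzupug
2. 0 -> e / C _ C #: no change
surface: buruvuzupug


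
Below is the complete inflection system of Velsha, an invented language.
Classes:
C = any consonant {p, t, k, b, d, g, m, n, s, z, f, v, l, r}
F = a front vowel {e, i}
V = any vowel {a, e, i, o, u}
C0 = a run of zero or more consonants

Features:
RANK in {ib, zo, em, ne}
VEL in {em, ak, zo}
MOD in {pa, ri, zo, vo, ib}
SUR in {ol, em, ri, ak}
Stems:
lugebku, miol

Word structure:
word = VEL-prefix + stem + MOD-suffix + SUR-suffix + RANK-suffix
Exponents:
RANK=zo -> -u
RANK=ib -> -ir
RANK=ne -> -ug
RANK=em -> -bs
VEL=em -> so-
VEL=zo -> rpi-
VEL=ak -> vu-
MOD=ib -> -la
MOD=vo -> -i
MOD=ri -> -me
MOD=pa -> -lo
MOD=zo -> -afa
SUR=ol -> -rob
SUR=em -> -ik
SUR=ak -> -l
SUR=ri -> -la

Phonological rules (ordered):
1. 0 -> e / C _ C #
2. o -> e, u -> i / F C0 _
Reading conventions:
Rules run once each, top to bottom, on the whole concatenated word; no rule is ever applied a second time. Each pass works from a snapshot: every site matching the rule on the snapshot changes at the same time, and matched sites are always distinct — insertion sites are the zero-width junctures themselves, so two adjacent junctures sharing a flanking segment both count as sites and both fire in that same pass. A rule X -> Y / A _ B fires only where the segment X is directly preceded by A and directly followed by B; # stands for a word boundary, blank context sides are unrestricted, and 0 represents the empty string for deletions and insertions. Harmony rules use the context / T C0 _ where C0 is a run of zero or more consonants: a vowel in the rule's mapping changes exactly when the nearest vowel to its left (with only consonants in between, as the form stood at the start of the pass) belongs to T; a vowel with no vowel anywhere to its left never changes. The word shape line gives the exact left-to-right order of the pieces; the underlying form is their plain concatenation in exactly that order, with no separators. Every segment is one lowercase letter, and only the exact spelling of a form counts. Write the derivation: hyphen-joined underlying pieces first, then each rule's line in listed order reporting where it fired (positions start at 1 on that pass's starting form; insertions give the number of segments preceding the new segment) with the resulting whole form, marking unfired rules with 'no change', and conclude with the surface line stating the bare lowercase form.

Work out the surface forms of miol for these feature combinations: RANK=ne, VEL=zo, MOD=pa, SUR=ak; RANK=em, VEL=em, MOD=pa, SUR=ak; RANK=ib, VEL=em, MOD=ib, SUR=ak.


cell RANK=ne, VEL=zo, MOD=pa, SUR=ak:
underlying: rpi-miol-lo-l-ug
1. 0 -> e / C _ C #: no change
2. o -> e, u -> i / F C0 _: fires at position(s) 6: rpimiellolug
surface: rpimiellolug

cell RANK=em, VEL=em, MOD=pa, SUR=ak:
underlying: so-miol-lo-l-bs
1. 0 -> e / C _ C #: inserts after position(s) 10: somiollolbes
2. o -> e, u -> i / F C0 _: fires at position(s) 5: somiellolbes
surface: somiellolbes

cell RANK=ib, VEL=em, MOD=ib, SUR=ak:
underlying: so-miol-la-l-ir
1. 0 -> e / C _ C #: no change
2. o -> e, u -> i / F C0 _: fires at position(s) 5: somiellalir
surface: somiellalir


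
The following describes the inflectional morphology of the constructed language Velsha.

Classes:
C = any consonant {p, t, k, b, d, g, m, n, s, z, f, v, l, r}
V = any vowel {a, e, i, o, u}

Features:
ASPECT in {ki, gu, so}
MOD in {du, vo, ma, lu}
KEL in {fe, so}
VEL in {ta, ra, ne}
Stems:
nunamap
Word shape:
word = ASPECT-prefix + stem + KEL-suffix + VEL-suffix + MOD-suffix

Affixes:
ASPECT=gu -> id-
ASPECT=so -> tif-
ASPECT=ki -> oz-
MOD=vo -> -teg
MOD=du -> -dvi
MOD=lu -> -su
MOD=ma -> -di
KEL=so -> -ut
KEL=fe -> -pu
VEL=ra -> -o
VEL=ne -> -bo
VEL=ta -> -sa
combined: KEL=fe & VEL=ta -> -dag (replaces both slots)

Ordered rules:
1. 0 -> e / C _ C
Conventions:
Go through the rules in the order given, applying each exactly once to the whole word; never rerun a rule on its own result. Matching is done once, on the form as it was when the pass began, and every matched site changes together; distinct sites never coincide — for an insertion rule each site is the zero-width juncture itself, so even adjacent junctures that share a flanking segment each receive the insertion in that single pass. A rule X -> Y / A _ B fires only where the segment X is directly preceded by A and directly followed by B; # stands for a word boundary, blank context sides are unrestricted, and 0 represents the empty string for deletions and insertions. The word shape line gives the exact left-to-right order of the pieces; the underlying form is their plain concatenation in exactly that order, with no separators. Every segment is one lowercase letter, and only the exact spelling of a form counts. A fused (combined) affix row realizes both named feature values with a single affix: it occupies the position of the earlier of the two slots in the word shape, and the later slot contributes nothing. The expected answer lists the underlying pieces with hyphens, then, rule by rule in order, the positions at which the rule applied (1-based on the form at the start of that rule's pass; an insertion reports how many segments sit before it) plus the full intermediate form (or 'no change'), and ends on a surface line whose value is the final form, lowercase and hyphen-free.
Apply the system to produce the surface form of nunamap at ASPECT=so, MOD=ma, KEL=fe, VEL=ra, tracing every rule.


underlying: tif-nunamap-pu-o-di
1. 0 -> e / C _ C: inserts after position(s) 3, 10: tifenunamapepuodi
surface: tifenunamapepuodi


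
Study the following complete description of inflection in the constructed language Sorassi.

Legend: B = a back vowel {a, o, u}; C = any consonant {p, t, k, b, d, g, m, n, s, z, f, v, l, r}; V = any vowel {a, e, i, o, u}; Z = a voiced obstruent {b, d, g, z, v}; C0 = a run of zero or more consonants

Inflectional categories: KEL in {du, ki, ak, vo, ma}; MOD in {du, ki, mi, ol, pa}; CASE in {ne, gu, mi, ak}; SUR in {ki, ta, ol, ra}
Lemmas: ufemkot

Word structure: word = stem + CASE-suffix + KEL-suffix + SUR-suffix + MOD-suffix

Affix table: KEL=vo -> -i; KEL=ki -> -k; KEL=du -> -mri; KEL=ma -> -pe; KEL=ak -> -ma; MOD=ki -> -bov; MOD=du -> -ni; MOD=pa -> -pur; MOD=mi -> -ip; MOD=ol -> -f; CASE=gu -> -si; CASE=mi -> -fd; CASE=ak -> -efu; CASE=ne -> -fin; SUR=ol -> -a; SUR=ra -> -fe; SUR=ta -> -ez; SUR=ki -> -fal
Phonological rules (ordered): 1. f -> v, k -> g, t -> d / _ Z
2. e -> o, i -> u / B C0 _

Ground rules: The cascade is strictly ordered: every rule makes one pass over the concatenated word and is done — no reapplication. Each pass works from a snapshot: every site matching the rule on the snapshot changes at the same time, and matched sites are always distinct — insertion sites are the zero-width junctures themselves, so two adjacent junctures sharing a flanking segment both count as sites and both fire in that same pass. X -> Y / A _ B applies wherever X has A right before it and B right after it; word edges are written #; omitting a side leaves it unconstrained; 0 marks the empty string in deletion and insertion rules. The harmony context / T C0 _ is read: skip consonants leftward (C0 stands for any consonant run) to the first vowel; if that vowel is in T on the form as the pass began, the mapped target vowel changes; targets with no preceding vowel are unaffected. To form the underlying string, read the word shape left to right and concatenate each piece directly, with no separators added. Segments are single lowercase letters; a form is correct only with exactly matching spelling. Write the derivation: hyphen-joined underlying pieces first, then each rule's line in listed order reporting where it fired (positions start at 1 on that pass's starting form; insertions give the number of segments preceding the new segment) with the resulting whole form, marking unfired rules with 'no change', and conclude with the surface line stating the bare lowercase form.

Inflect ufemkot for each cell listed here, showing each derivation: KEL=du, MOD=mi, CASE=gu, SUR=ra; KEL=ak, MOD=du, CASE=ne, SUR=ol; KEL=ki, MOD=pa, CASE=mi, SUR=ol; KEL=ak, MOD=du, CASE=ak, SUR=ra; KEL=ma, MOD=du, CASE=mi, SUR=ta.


cell KEL=du, MOD=mi, CASE=gu, SUR=ra:
underlying: ufemkot-si-mri-fe-ip
1. f -> v, k -> g, t -> d / _ Z: no change
2. e -> o, i -> u / B C0 _: fires at position(s) 3, 9: ufomkotsumrifeip
surface: ufomkotsumrifeip

cell KEL=ak, MOD=du, CASE=ne, SUR=ol:
underlying: ufemkot-fin-ma-a-ni
1. f -> v, k -> g, t -> d / _ Z: no change
2. e -> o, i -> u / B C0 _: fires at position(s) 3, 9, 15: ufomkotfunmaanu
surface: ufomkotfunmaanu

cell KEL=ki, MOD=pa, CASE=mi, SUR=ol:
underlying: ufemkot-fd-k-a-pur
1. f -> v, k -> g, t -> d / _ Z: fires at position(s) 8: ufemkotvdkapur
2. e -> o, i -> u / B C0 _: fires at position(s) 3: ufomkotvdkapur
surface: ufomkotvdkapur

cell KEL=ak, MOD=du, CASE=ak, SUR=ra:
underlying: ufemkot-efu-ma-fe-ni
1. f -> v, k -> g, t -> d / _ Z: no change
2. e -> o, i -> u / B C0 _: fires at position(s) 3, 8, 14: ufomkotofumafoni
surface: ufomkotofumafoni

cell KEL=ma, MOD=du, CASE=mi, SUR=ta:
underlying: ufemkot-fd-pe-ez-ni
1. f -> v, k -> g, t -> d / _ Z: fires at position(s) 8: ufemkotvdpeezni
2. e -> o, i -> u / B C0 _: fires at position(s) 3, 11: ufomkotvdpoezni
surface: ufomkotvdpoezni


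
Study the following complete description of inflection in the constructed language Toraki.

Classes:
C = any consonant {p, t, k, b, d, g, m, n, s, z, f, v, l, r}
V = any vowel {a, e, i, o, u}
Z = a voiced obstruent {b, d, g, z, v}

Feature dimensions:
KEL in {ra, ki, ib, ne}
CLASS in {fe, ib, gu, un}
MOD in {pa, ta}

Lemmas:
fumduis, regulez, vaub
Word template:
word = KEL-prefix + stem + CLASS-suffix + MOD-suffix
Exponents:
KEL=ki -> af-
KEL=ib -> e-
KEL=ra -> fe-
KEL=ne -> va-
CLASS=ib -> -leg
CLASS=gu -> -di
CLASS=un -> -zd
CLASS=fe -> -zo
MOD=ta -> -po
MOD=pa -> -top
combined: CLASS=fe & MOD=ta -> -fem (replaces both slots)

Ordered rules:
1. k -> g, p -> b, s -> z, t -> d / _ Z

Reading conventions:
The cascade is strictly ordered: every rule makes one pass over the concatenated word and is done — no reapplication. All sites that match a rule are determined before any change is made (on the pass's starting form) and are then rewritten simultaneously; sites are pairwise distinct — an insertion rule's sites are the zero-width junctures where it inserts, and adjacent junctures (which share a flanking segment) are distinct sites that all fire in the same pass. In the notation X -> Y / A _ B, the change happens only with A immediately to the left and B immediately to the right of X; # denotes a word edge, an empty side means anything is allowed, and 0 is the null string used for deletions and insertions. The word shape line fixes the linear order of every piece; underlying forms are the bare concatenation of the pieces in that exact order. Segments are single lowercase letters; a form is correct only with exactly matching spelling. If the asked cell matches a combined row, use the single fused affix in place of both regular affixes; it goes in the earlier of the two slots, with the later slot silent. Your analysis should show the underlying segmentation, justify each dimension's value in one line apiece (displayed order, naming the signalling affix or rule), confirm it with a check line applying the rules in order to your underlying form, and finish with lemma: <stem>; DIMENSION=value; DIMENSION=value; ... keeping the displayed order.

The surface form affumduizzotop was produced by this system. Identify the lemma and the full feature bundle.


underlying: af-fumduis-zo-top
KEL=ki - signalled by the affix af-
CLASS=fe - signalled by the affix -zo
MOD=pa - signalled by the affix -top
check: affumduiszotop -> affumduizzotop
lemma: fumduis; KEL=ki; CLASS=fe; MOD=pa


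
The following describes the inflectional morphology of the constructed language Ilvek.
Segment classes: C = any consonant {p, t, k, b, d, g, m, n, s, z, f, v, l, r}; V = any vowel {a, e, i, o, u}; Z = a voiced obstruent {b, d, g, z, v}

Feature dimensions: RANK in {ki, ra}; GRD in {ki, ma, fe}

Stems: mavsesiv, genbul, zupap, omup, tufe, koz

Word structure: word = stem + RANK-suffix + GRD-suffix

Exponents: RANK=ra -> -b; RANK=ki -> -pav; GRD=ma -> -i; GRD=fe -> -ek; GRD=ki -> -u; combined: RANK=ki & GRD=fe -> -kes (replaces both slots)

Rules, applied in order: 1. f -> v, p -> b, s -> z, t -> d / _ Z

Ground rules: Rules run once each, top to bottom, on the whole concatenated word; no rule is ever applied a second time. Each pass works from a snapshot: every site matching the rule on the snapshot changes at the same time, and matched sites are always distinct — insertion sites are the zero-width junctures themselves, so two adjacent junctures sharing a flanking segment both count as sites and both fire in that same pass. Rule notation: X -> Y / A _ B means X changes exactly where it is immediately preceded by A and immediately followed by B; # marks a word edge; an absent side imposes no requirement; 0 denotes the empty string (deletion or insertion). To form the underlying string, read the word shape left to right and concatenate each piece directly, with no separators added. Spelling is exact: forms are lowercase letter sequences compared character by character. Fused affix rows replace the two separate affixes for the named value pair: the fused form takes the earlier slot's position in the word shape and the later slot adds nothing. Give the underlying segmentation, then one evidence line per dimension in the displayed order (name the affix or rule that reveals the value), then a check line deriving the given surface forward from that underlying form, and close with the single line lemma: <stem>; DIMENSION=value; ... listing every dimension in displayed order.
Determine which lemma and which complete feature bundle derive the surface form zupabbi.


underlying: zupap-b-i
RANK=ra - signalled by the affix -b
GRD=ma - signalled by the affix -i
check: zupapbi -> zupabbi
lemma: zupap; RANK=ra; GRD=ma


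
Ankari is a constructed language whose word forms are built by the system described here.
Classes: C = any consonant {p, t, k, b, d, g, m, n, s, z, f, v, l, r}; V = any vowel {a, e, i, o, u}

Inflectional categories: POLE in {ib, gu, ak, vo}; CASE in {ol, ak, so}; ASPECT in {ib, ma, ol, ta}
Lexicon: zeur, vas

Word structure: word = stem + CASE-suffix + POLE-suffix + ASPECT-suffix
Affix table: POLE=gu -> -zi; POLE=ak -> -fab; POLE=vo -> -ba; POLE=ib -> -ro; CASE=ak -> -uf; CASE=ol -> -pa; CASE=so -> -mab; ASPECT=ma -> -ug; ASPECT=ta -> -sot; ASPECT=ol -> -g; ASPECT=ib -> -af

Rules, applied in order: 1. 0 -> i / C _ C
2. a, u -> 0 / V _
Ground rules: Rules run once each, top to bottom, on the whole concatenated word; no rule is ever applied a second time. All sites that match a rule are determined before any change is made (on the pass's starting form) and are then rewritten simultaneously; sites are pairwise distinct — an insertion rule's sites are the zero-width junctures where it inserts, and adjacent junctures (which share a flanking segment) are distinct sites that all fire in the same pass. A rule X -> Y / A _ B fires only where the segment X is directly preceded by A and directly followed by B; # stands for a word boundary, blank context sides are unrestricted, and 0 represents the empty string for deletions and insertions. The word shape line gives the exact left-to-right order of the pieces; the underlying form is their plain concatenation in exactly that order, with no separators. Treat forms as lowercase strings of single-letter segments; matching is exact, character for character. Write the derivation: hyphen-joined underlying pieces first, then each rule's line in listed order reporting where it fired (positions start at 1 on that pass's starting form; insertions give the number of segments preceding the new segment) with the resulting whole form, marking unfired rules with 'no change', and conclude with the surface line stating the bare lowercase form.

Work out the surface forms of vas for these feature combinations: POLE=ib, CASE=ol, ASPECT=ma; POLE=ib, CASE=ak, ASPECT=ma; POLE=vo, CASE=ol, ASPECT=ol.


cell POLE=ib, CASE=ol, ASPECT=ma:
underlying: vas-pa-ro-ug
1. 0 -> i / C _ C: inserts after position(s) 3: vasiparoug
2. a, u -> 0 / V _: fires at position(s) 9: vasiparog
surface: vasiparog

cell POLE=ib, CASE=ak, ASPECT=ma:
underlying: vas-uf-ro-ug
1. 0 -> i / C _ C: inserts after position(s) 5: vasufiroug
2. a, u -> 0 / V _: fires at position(s) 9: vasufirog
surface: vasufirog

cell POLE=vo, CASE=ol, ASPECT=ol:
underlying: vas-pa-ba-g
1. 0 -> i / C _ C: inserts after position(s) 3: vasipabag
2. a, u -> 0 / V _: no change
surface: vasipabag
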